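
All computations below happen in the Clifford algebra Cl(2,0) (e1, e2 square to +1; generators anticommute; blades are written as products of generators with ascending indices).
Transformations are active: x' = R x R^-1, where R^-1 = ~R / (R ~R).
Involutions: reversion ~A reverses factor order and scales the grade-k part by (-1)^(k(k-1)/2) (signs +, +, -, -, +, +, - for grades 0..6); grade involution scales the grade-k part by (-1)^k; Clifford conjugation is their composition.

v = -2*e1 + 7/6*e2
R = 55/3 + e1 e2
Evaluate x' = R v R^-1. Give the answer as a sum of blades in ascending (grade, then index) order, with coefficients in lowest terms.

~R = 55/3 - e1 e2, and R ~R = 3034/9, so R^-1 = ~R / (3034/9).
R v = -71/2*e1 + 421/18*e2
Answer: -5647/3034*e1 + 6268/4551*e2


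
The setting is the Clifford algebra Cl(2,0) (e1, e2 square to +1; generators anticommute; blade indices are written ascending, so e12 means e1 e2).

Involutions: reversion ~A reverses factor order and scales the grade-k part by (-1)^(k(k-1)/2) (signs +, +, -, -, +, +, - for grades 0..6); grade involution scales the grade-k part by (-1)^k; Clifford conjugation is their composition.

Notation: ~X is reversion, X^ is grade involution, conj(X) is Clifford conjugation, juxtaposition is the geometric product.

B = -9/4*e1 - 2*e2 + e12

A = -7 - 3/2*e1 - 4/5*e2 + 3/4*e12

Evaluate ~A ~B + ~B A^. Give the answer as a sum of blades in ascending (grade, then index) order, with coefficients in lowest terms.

first term: 169/40 + 329/20*e1 + 221/16*e2 + 41/5*e12
second term: -169/40 + 329/20*e1 + 221/16*e2 + 41/5*e12
Answer: 329/10*e1 + 221/8*e2 + 82/5*e12


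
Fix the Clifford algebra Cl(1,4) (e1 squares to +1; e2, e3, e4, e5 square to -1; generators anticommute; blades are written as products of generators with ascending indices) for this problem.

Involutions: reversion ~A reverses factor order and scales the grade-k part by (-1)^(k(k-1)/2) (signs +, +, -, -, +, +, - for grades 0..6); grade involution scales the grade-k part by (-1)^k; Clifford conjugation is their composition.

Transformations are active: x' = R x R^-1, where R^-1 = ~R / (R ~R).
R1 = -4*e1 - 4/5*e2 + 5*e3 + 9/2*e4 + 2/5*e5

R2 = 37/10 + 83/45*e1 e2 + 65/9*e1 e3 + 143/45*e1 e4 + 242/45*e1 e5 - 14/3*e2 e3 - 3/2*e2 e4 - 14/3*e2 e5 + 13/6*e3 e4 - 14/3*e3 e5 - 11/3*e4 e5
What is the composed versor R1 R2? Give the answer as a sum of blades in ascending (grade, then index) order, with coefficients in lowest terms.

Distribute over the terms of R1 (each basis-blade product reordered to ascending indices, repeated generators contracted through their squares):
(-4*e1) R2 = -74/5*e1 - 332/45*e2 - 260/9*e3 - 572/45*e4 - 968/45*e5 + 56/3*e1 e2 e3 + 6*e1 e2 e4 + 56/3*e1 e2 e5 - 26/3*e1 e3 e4 + 56/3*e1 e3 e5 + 44/3*e1 e4 e5
(-4/5*e2) R2 = -332/225*e1 - 74/25*e2 - 56/15*e3 - 6/5*e4 - 56/15*e5 + 52/9*e1 e2 e3 + 572/225*e1 e2 e4 + 968/225*e1 e2 e5 - 26/15*e2 e3 e4 + 56/15*e2 e3 e5 + 44/15*e2 e4 e5
(5*e3) R2 = 325/9*e1 - 70/3*e2 + 37/2*e3 - 65/6*e4 + 70/3*e5 + 83/9*e1 e2 e3 - 143/9*e1 e3 e4 - 242/9*e1 e3 e5 + 15/2*e2 e3 e4 + 70/3*e2 e3 e5 - 55/3*e3 e4 e5
(9/2*e4) R2 = 143/10*e1 - 27/4*e2 + 39/4*e3 + 333/20*e4 + 33/2*e5 + 83/10*e1 e2 e4 + 65/2*e1 e3 e4 - 121/5*e1 e4 e5 - 21*e2 e3 e4 + 21*e2 e4 e5 + 21*e3 e4 e5
(2/5*e5) R2 = 484/225*e1 - 28/15*e2 - 28/15*e3 - 22/15*e4 + 37/25*e5 + 166/225*e1 e2 e5 + 26/9*e1 e3 e5 + 286/225*e1 e4 e5 - 28/15*e2 e3 e5 - 3/5*e2 e4 e5 + 13/15*e3 e4 e5
Summing the partial products and collecting blades:
Answer: 5443/150*e1 - 38059/900*e2 - 1123/180*e3 - 1721/180*e4 + 7231/450*e5 + 101/3*e1 e2 e3 + 7579/450*e1 e2 e4 + 1778/75*e1 e2 e5 + 143/18*e1 e3 e4 - 16/3*e1 e3 e5 - 1859/225*e1 e4 e5 - 457/30*e2 e3 e4 + 126/5*e2 e3 e5 + 70/3*e2 e4 e5 + 53/15*e3 e4 e5


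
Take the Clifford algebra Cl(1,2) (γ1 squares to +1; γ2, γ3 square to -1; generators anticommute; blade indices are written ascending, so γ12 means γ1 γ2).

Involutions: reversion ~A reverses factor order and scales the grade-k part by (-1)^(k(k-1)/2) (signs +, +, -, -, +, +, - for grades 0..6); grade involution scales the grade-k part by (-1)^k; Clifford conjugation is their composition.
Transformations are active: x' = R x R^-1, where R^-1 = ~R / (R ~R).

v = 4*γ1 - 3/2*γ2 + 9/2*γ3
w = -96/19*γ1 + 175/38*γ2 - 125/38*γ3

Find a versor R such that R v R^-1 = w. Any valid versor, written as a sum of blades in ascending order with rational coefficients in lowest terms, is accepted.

Key observation: q(v) = q(w) = -13/2 (sandwiches preserve the norm), so R = v + w = -20/19*γ1 + 59/19*γ2 + 23/19*γ3 works whenever it is invertible — the component of v along it is kept and (v - w)/2 reverses, sending v to w.
Answer: -20/19*γ1 + 59/19*γ2 + 23/19*γ3


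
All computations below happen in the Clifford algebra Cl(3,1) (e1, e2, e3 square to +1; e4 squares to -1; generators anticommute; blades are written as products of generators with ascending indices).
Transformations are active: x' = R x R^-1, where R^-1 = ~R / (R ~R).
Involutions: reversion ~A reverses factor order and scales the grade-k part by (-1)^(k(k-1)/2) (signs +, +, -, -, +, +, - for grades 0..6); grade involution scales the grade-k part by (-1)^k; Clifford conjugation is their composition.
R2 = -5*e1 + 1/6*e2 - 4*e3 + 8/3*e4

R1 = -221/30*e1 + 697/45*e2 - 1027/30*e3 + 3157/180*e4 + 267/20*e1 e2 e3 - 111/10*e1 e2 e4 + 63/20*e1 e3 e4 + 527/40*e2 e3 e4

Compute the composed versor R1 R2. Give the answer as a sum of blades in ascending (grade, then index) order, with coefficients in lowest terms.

Distribute over the terms of R2 (each basis-blade product reordered to ascending indices, repeated generators contracted through their squares):
R1 (-5*e1) = 221/6 + 697/9*e1 e2 - 1027/6*e1 e3 + 3157/36*e1 e4 - 267/4*e2 e3 + 111/2*e2 e4 - 63/4*e3 e4 + 527/8*e1 e2 e3 e4
R1 (1/6*e2) = 697/270 - 221/180*e1 e2 - 89/40*e1 e3 + 37/20*e1 e4 + 1027/180*e2 e3 - 3157/1080*e2 e4 + 527/240*e3 e4 + 21/40*e1 e2 e3 e4
R1 (-4*e3) = 2054/15 - 267/5*e1 e2 + 442/15*e1 e3 + 63/5*e1 e4 - 2788/45*e2 e3 + 527/10*e2 e4 + 3157/45*e3 e4 - 222/5*e1 e2 e3 e4
R1 (8/3*e4) = -6314/135 + 148/5*e1 e2 - 42/5*e1 e3 - 884/45*e1 e4 - 527/15*e2 e3 + 5576/135*e2 e4 - 4108/45*e3 e4 + 178/5*e1 e2 e3 e4
Summing the partial products and collecting blades:
Answer: 5831/45 + 629/12*e1 e2 - 6093/40*e1 e3 + 165/2*e1 e4 - 2372/15*e2 e3 + 52769/360*e2 e4 - 555/16*e3 e4 + 288/5*e1 e2 e3 e4


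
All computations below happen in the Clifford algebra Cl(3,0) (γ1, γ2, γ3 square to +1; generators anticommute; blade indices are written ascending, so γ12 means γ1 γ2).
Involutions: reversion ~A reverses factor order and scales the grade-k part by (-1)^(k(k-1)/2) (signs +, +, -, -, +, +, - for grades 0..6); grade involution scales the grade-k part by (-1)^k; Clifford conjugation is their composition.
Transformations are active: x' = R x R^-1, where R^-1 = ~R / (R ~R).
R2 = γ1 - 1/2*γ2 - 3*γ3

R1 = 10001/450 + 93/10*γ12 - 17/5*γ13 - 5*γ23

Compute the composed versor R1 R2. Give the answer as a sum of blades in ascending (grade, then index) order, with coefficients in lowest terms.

Distribute over the terms of R2 (each basis-blade product reordered to ascending indices, repeated generators contracted through their squares):
R1 (γ1) = 10001/450*γ1 - 93/10*γ2 + 17/5*γ3 - 5*γ123
R1 (-1/2*γ2) = -93/20*γ1 - 10001/900*γ2 - 5/2*γ3 - 17/10*γ123
R1 (-3*γ3) = 51/5*γ1 + 15*γ2 - 10001/150*γ3 - 279/10*γ123
Summing the partial products and collecting blades:
Answer: 24997/900*γ1 - 4871/900*γ2 - 4933/75*γ3 - 173/5*γ123


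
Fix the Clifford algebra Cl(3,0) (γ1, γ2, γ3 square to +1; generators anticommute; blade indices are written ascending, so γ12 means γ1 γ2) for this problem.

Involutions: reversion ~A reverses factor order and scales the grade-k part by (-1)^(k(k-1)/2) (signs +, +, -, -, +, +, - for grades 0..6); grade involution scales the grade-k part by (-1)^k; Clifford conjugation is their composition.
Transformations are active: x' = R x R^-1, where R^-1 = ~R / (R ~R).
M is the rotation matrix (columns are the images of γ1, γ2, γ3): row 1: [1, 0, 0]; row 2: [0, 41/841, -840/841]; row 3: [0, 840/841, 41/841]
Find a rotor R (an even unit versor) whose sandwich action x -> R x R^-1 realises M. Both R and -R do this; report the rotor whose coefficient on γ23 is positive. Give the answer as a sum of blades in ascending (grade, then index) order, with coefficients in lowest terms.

Method: write R = a + b12*γ12 + b13*γ13 + b23*γ23 with a^2 + b12^2 + b13^2 + b23^2 = 1 (so R^-1 = ~R). Expanding the columns R e_j ~R gives tr M = 4a^2 - 1 and, from the antisymmetric part, M21 - M12 = -4a*b12, M13 - M31 = 4a*b13, M32 - M23 = -4a*b23.
Here tr M = 923/841, so a^2 = (1 + tr M)/4 = 441/841 and a = ±21/29. Taking a = 21/29: M21 - M12 = 0, M13 - M31 = 0, M32 - M23 = 1680/841, giving b12 = 0, b13 = 0, b23 = -20/29, i.e. R = 21/29 - 20/29*γ23.
Its γ23 coefficient is negative, so report the other preimage -R.
Answer: -21/29 + 20/29*γ23. Why the constraint matters: R and -R act identically through the sandwich — M has trace 923/841 either way — so only the sign condition on γ23 picks one of the two preimages.


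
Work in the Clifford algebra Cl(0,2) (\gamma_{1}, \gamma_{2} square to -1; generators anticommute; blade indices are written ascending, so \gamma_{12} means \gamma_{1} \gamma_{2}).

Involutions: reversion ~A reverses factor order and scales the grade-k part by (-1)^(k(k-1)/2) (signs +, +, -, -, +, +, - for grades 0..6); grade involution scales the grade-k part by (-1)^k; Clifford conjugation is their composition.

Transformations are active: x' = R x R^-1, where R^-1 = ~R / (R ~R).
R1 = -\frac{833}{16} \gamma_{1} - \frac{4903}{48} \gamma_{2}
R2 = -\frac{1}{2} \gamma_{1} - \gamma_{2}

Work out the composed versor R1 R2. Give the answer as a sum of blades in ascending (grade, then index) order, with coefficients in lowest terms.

Distribute over the terms of R1 (each basis-blade product reordered to ascending indices, repeated generators contracted through their squares):
(-\frac{833}{16} \gamma_{1}) R2 = -\frac{833}{32} + \frac{833}{16} \gamma_{12}
(-\frac{4903}{48} \gamma_{2}) R2 = -\frac{4903}{48} - \frac{4903}{96} \gamma_{12}
Summing the partial products and collecting blades:
Answer: -\frac{12305}{96} + \frac{95}{96} \gamma_{12}


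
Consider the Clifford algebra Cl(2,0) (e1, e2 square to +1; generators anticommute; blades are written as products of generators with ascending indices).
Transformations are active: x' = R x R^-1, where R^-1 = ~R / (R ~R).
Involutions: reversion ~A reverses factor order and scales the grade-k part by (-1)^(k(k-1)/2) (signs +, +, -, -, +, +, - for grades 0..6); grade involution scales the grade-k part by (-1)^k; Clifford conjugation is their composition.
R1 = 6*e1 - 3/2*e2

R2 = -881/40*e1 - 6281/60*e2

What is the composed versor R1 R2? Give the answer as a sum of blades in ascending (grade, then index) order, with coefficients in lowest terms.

Distribute over the terms of R1 (each basis-blade product reordered to ascending indices, repeated generators contracted through their squares):
(6*e1) R2 = -2643/20 - 6281/10*e1 e2
(-3/2*e2) R2 = 6281/40 - 2643/80*e1 e2
Summing the partial products and collecting blades:
Answer: 199/8 - 52891/80*e1 e2


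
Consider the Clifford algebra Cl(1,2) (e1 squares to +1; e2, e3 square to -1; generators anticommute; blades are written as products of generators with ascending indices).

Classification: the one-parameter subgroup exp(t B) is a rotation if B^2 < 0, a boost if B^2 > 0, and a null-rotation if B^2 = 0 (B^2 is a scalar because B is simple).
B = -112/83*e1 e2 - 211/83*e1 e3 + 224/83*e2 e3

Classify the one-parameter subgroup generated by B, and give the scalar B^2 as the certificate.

B^2 term by term: the squares give (-112/83)^2*(e1 e2)^2 + (-211/83)^2*(e1 e3)^2 + (224/83)^2*(e2 e3)^2 = 12544/6889*(+1) + 44521/6889*(+1) + 50176/6889*(-1) = 1 (each basis 2-blade squares to minus the product of its generators' squares); cross terms between blades sharing an index anticommute and cancel. So B^2 = 1.
Answer: boost, certificate B^2 = 1. Because 1 is invariant under every versor sandwich, the classification follows from its sign alone.


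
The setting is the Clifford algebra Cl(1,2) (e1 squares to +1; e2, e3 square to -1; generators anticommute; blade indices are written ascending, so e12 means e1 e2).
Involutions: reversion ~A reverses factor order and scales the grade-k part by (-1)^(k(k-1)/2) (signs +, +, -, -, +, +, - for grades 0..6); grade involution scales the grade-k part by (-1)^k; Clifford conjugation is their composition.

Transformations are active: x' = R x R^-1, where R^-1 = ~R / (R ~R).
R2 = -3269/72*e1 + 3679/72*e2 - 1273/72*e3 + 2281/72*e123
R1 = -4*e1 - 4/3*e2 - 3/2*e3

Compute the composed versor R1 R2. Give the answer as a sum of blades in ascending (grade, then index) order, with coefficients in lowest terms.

Distribute over the terms of R1 (each basis-blade product reordered to ascending indices, repeated generators contracted through their squares):
(-4*e1) R2 = 3269/18 - 3679/18*e12 + 1273/18*e13 - 2281/18*e23
(-4/3*e2) R2 = 3679/54 - 3269/54*e12 - 2281/54*e13 + 1273/54*e23
(-3/2*e3) R2 = -1273/48 + 2281/48*e12 - 3269/48*e13 + 3679/48*e23
Summing the partial products and collecting blades:
Answer: 96431/432 - 93919/432*e12 - 17117/432*e13 - 11449/432*e23


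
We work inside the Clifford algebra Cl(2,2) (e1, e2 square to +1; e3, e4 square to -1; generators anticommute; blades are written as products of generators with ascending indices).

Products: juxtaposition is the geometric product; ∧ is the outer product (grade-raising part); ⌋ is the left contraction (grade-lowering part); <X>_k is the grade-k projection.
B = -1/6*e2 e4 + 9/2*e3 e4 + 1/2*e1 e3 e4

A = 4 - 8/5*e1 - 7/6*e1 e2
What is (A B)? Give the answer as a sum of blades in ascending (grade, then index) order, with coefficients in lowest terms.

step 1: 7/36*e1 e4 - 2/3*e2 e4 + 86/5*e3 e4 + 4/15*e1 e2 e4 - 26/5*e1 e3 e4 + 7/12*e2 e3 e4 - 21/4*e1 e2 e3 e4
Answer: 7/36*e1 e4 - 2/3*e2 e4 + 86/5*e3 e4 + 4/15*e1 e2 e4 - 26/5*e1 e3 e4 + 7/12*e2 e3 e4 - 21/4*e1 e2 e3 e4


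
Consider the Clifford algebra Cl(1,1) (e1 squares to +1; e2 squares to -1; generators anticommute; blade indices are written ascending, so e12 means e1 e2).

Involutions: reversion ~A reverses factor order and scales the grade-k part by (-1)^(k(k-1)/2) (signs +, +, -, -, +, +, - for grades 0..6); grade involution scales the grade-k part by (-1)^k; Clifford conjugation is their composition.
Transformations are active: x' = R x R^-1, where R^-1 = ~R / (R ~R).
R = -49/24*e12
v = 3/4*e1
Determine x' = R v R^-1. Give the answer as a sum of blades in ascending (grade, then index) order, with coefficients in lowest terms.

~R = 49/24*e12, and R ~R = -2401/576, so R^-1 = ~R / (-2401/576).
R v = 49/32*e2
Answer: -3/4*e1


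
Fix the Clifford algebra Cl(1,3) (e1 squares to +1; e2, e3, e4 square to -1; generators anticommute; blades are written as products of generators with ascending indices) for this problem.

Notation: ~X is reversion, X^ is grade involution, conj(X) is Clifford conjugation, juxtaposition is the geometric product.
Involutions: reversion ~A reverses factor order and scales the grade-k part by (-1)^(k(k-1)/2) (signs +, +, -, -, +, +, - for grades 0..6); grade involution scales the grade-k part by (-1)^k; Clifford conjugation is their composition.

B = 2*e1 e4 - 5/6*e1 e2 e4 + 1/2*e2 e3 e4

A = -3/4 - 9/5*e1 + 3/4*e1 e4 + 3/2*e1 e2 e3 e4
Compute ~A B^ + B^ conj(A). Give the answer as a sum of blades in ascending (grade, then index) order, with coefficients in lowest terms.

first term: -3/2 - 3/4*e1 + 5/8*e2 - 5/4*e3 - 18/5*e4 - 3/2*e1 e4 + 3*e2 e3 - 3/2*e2 e4 - 3/8*e1 e2 e3 - 5/8*e1 e2 e4 + 3/8*e2 e3 e4 + 9/10*e1 e2 e3 e4
second term: -3/2 + 3/4*e1 + 5/8*e2 + 5/4*e3 - 18/5*e4 - 3/2*e1 e4 + 3*e2 e3 + 3/2*e2 e4 + 3/8*e1 e2 e3 - 5/8*e1 e2 e4 + 3/8*e2 e3 e4 + 9/10*e1 e2 e3 e4
Answer: -3 + 5/4*e2 - 36/5*e4 - 3*e1 e4 + 6*e2 e3 - 5/4*e1 e2 e4 + 3/4*e2 e3 e4 + 9/5*e1 e2 e3 e4


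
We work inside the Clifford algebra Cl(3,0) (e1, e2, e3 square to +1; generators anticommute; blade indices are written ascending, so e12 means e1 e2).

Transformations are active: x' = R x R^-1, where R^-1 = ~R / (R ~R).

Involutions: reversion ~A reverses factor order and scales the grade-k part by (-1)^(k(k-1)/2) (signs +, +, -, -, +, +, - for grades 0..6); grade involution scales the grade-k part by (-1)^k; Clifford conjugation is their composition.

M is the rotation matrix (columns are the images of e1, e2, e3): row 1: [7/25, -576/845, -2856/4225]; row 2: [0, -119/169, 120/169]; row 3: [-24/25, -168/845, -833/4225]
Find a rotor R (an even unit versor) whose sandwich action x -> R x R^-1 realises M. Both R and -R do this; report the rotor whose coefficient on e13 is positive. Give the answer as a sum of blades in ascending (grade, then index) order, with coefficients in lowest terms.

Method: write R = a + b12*e12 + b13*e13 + b23*e23 with a^2 + b12^2 + b13^2 + b23^2 = 1 (so R^-1 = ~R). Expanding the columns R e_j ~R gives tr M = 4a^2 - 1 and, from the antisymmetric part, M21 - M12 = -4a*b12, M13 - M31 = 4a*b13, M32 - M23 = -4a*b23.
Here tr M = -105/169, so a^2 = (1 + tr M)/4 = 16/169 and a = ±4/13. Taking a = 4/13: M21 - M12 = 576/845, M13 - M31 = 48/169, M32 - M23 = -768/845, giving b12 = -36/65, b13 = 3/13, b23 = 48/65, i.e. R = 4/13 - 36/65*e12 + 3/13*e13 + 48/65*e23.
Its e13 coefficient is already positive.
Answer: 4/13 - 36/65*e12 + 3/13*e13 + 48/65*e23. Recall the cover is two-to-one: with M of trace -105/169, both preimages act alike, and the stated e13 sign chooses the sheet.


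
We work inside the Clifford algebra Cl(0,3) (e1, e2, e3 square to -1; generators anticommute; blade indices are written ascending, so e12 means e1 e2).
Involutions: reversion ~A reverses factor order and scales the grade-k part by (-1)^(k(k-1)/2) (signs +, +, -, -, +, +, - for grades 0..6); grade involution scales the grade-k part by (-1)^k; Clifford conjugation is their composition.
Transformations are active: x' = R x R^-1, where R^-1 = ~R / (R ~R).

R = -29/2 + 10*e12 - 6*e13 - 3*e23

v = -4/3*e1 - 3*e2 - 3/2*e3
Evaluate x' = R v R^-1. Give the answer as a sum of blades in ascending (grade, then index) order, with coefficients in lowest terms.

~R = -29/2 - 10*e12 + 6*e13 + 3*e23, and R ~R = 1421/4, so R^-1 = ~R / (1421/4).
R v = 121/3*e1 + 77/3*e2 + 155/4*e3 - 29*e123
Answer: -72/49*e1 - 11/147*e2 - 323/98*e3


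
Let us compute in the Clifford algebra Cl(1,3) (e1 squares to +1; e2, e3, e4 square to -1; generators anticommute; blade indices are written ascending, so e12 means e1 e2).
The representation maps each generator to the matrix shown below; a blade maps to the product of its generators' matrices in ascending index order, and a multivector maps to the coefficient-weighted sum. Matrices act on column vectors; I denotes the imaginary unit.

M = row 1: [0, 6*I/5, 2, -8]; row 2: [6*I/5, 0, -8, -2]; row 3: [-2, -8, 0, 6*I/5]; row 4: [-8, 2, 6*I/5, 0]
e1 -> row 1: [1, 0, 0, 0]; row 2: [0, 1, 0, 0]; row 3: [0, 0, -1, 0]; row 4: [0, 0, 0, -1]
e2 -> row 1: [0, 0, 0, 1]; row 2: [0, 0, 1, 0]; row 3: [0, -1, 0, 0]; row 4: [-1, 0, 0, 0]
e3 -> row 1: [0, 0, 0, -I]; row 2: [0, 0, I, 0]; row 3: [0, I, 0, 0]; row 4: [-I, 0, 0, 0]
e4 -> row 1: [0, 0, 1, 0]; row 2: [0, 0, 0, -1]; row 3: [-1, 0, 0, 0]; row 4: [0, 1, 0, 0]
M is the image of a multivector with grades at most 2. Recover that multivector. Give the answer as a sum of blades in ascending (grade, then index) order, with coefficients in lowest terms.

Method: the blade images are trace-orthogonal — tr(rho(e_A) rho(e_B)^-1) = 4 if A = B and 0 otherwise — and rho(e_A)^-1 = (e_A)^2 * rho(e_A) with (e_A)^2 = +1 or -1, so the coefficient of e_A in the preimage is (e_A)^2 * tr(M rho(e_A))/4.
Nonzero projections over blades of grade <= 2: e4: (e4)^2 = -1, tr(M rho(e4)) = -8, coefficient 2; e12: (e12)^2 = +1, tr(M rho(e12)) = -32, coefficient -8; e34: (e34)^2 = -1, tr(M rho(e34)) = 24/5, coefficient -6/5. Every other blade of grade <= 2 projects to 0.
Answer: 2*e4 - 8*e12 - 6/5*e34


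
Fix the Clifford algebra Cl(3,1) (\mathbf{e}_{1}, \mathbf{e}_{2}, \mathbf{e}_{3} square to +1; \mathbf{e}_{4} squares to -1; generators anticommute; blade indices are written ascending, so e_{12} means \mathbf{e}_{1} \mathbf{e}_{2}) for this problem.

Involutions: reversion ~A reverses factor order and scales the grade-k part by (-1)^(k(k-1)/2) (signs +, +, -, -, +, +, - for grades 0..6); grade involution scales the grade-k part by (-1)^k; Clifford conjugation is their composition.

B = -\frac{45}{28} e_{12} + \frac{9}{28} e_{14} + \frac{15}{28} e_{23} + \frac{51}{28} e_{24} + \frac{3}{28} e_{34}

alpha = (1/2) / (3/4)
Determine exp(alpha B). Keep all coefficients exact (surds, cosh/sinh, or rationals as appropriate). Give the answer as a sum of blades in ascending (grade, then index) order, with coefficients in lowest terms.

B^2 term by term: the squares give (-\frac{45}{28})^2*(e_{12})^2 + (\frac{9}{28})^2*(e_{14})^2 + (\frac{15}{28})^2*(e_{23})^2 + (\frac{51}{28})^2*(e_{24})^2 + (\frac{3}{28})^2*(e_{34})^2 = \frac{2025}{784}*(-1) + \frac{81}{784}*(+1) + \frac{225}{784}*(-1) + \frac{2601}{784}*(+1) + \frac{9}{784}*(+1) = \frac{9}{16} (each basis 2-blade squares to minus the product of its generators' squares); cross terms between blades sharing an index anticommute and cancel; the commuting (index-disjoint) pairs give grade-4 terms 2*c*c'*(blade product), which cancel blade by blade — e_{1234}: -\frac{135}{392} + \frac{135}{392} = 0 — confirming B is simple. So B^2 = \frac{9}{16}.
B^2 = \frac{9}{16} — the series telescopes hyperbolically here: l = \frac{3}{4}, alpha*l = \frac{1}{2}, so exp(alpha B) = cosh(\frac{1}{2}) + (sinh(\frac{1}{2})/(\frac{3}{4}))*B = \cosh{\left(\frac{1}{2} \right)} + (\frac{4 \sinh{\left(\frac{1}{2} \right)}}{3})*B.
Answer: \cosh{\left(\frac{1}{2} \right)} - \frac{15 \sinh{\left(\frac{1}{2} \right)}}{7} e_{12} + \frac{3 \sinh{\left(\frac{1}{2} \right)}}{7} e_{14} + \frac{5 \sinh{\left(\frac{1}{2} \right)}}{7} e_{23} + \frac{17 \sinh{\left(\frac{1}{2} \right)}}{7} e_{24} + \frac{\sinh{\left(\frac{1}{2} \right)}}{7} e_{34}


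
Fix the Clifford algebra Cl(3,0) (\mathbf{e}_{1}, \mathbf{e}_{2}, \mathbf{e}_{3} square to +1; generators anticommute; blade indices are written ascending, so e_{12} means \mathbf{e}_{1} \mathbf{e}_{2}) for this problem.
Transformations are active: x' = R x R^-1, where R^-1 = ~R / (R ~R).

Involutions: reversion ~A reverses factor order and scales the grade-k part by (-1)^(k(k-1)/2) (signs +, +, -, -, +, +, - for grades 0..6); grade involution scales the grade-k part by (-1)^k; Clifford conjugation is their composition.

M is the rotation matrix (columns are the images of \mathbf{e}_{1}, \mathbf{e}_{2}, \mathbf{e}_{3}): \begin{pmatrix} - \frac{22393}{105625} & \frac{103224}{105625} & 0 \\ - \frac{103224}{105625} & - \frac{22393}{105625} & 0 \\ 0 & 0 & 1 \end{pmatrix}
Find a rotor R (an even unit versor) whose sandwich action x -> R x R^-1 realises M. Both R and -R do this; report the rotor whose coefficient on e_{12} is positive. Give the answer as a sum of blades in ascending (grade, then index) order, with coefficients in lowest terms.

Method: write R = a + b12*e_{12} + b13*e_{13} + b23*e_{23} with a^2 + b12^2 + b13^2 + b23^2 = 1 (so R^-1 = ~R). Expanding the columns R e_j ~R gives tr M = 4a^2 - 1 and, from the antisymmetric part, M21 - M12 = -4a*b12, M13 - M31 = 4a*b13, M32 - M23 = -4a*b23.
Here tr M = \frac{60839}{105625}, so a^2 = (1 + tr M)/4 = \frac{41616}{105625} and a = ±\frac{204}{325}. Taking a = \frac{204}{325}: M21 - M12 = -\frac{206448}{105625}, M13 - M31 = 0, M32 - M23 = 0, giving b12 = \frac{253}{325}, b13 = 0, b23 = 0, i.e. R = \frac{204}{325} + \frac{253}{325} e_{12}.
Its e_{12} coefficient is already positive.
Answer: \frac{204}{325} + \frac{253}{325} e_{12}. Uniqueness: Spin(3) -> SO(3) maps R and -R to the same rotation of trace \frac{60839}{105625}; fixing the sign of the e_{12} coefficient removes the ambiguity.


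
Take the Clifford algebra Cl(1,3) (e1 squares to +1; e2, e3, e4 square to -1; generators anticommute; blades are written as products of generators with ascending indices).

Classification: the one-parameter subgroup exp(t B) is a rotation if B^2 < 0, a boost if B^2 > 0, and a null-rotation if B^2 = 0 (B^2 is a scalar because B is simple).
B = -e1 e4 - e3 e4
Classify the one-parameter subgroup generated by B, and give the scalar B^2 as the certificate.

B^2 term by term: the squares give (-1)^2*(e1 e4)^2 + (-1)^2*(e3 e4)^2 = 1*(+1) + 1*(-1) = 0 (each basis 2-blade squares to minus the product of its generators' squares); cross terms between blades sharing an index anticommute and cancel. So B^2 = 0.
Answer: null-rotation, certificate B^2 = 0. Certificate logic: 0 is a conjugation-invariant scalar, so its sign fixes rotation versus boost versus null-rotation outright.


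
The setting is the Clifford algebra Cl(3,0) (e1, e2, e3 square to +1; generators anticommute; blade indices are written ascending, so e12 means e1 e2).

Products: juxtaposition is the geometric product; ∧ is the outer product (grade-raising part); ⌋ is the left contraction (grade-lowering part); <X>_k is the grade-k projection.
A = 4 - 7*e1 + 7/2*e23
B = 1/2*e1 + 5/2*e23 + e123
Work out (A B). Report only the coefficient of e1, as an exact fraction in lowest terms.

step 1: -49/4 - 3/2*e1 + 3*e23 - 47/4*e123
Answer: -3/2


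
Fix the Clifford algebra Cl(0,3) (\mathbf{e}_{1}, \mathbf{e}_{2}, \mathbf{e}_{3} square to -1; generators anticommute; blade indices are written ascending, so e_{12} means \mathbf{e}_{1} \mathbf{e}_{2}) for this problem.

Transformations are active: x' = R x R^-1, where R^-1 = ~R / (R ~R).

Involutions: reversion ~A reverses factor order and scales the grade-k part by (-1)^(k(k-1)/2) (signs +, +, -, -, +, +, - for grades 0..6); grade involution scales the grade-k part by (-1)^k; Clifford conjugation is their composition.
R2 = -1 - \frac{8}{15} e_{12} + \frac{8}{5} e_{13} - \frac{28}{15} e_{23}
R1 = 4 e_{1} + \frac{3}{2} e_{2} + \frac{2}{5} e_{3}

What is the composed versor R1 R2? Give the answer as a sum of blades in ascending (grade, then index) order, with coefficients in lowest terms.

Distribute over the terms of R1 (each basis-blade product reordered to ascending indices, repeated generators contracted through their squares):
(4 e_{1}) R2 = -4 e_{1} + \frac{32}{15} e_{2} - \frac{32}{5} e_{3} - \frac{112}{15} e_{123}
(\frac{3}{2} e_{2}) R2 = -\frac{4}{5} e_{1} - \frac{3}{2} e_{2} + \frac{14}{5} e_{3} - \frac{12}{5} e_{123}
(\frac{2}{5} e_{3}) R2 = \frac{16}{25} e_{1} - \frac{56}{75} e_{2} - \frac{2}{5} e_{3} - \frac{16}{75} e_{123}
Summing the partial products and collecting blades:
Answer: -\frac{104}{25} e_{1} - \frac{17}{150} e_{2} - 4 e_{3} - \frac{252}{25} e_{123}


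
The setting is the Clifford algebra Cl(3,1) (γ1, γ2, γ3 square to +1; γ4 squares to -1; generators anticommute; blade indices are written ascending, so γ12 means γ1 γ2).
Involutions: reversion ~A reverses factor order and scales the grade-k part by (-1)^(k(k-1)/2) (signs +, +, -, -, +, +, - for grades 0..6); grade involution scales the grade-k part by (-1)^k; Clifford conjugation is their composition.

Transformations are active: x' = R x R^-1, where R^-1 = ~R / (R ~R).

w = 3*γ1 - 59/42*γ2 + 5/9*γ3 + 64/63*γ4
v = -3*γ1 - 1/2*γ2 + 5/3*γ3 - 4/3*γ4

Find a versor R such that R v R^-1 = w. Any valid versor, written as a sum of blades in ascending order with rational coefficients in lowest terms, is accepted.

Since q(v) = q(w) = 41/4, the sum R = v + w = -40/21*γ2 + 20/9*γ3 - 20/63*γ4 does the job whenever invertible.
Answer: -40/21*γ2 + 20/9*γ3 - 20/63*γ4


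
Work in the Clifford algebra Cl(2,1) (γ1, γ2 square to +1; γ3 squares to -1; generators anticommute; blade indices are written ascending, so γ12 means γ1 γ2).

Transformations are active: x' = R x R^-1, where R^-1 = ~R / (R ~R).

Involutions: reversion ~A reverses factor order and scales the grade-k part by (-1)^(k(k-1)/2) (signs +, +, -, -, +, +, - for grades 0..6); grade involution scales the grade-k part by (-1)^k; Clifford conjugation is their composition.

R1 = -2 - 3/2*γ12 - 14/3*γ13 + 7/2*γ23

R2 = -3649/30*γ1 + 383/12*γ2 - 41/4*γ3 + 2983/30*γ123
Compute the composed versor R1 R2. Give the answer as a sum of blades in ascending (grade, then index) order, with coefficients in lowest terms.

Distribute over the terms of R1 (each basis-blade product reordered to ascending indices, repeated generators contracted through their squares):
(-2) R2 = 3649/15*γ1 - 383/6*γ2 + 41/2*γ3 - 2983/15*γ123
(-3/2*γ12) R2 = -383/8*γ1 - 3649/20*γ2 + 2983/20*γ3 + 123/8*γ123
(-14/3*γ13) R2 = -287/6*γ1 + 20881/45*γ2 - 25543/45*γ3 + 2681/18*γ123
(7/2*γ23) R2 = 20881/60*γ1 + 287/8*γ2 - 2681/24*γ3 - 25543/60*γ123
Summing the partial products and collecting blades:
Answer: 19823/40*γ1 + 91301/360*γ2 - 36697/72*γ3 - 33139/72*γ123


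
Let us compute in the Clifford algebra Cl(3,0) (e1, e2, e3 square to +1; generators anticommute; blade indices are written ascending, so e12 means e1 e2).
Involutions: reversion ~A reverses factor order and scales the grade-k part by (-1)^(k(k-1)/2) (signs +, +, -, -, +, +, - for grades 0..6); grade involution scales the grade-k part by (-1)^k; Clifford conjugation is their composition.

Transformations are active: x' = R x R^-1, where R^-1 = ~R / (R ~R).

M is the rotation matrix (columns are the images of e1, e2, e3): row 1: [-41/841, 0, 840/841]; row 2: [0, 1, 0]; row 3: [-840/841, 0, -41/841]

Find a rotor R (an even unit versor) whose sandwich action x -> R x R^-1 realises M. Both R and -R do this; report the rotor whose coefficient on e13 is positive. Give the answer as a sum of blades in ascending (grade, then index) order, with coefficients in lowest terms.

Method: write R = a + b12*e12 + b13*e13 + b23*e23 with a^2 + b12^2 + b13^2 + b23^2 = 1 (so R^-1 = ~R). Expanding the columns R e_j ~R gives tr M = 4a^2 - 1 and, from the antisymmetric part, M21 - M12 = -4a*b12, M13 - M31 = 4a*b13, M32 - M23 = -4a*b23.
Here tr M = 759/841, so a^2 = (1 + tr M)/4 = 400/841 and a = ±20/29. Taking a = 20/29: M21 - M12 = 0, M13 - M31 = 1680/841, M32 - M23 = 0, giving b12 = 0, b13 = 21/29, b23 = 0, i.e. R = 20/29 + 21/29*e13.
Its e13 coefficient is already positive.
Answer: 20/29 + 21/29*e13. Sheet selection: the two-to-one cover makes ±R indistinguishable at the matrix level (trace 759/841), so uniqueness comes from the required sign on e13.


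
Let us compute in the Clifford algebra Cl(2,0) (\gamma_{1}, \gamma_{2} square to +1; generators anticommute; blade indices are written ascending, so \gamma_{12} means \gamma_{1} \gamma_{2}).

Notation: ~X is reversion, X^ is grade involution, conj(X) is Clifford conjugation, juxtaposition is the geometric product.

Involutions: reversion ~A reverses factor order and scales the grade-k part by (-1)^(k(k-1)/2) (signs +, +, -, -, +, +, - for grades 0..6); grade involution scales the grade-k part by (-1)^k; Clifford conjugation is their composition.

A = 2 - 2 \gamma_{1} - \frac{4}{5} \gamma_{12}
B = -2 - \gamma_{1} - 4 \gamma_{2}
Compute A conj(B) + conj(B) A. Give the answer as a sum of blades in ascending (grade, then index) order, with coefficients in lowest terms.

first term: -6 + \frac{14}{5} \gamma_{1} + \frac{44}{5} \gamma_{2} - \frac{32}{5} \gamma_{12}
second term: -6 + \frac{46}{5} \gamma_{1} + \frac{36}{5} \gamma_{2} + \frac{48}{5} \gamma_{12}
Answer: -12 + 12 \gamma_{1} + 16 \gamma_{2} + \frac{16}{5} \gamma_{12}


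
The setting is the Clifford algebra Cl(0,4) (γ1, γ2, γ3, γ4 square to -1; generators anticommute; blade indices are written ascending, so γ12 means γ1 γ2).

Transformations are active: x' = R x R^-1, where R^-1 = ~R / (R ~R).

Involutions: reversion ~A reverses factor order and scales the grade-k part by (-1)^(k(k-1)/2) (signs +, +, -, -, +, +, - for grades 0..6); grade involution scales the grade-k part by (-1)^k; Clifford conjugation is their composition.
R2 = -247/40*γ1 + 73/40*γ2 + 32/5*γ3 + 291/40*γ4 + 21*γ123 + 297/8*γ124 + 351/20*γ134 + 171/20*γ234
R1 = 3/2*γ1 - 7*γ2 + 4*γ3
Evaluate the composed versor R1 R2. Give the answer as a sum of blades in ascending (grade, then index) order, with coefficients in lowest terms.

Distribute over the terms of R1 (each basis-blade product reordered to ascending indices, repeated generators contracted through their squares):
(3/2*γ1) R2 = 741/80 + 219/80*γ12 + 48/5*γ13 + 873/80*γ14 - 63/2*γ23 - 891/16*γ24 - 1053/40*γ34 + 513/40*γ1234
(-7*γ2) R2 = 511/40 - 1729/40*γ12 - 147*γ13 - 2079/8*γ14 - 224/5*γ23 - 2037/40*γ24 + 1197/20*γ34 + 2457/20*γ1234
(4*γ3) R2 = -128/5 - 84*γ12 + 247/10*γ13 + 351/5*γ14 - 73/10*γ23 + 171/5*γ24 + 291/10*γ34 + 297/2*γ1234
Summing the partial products and collecting blades:
Answer: -57/16 - 9959/80*γ12 - 1127/10*γ13 - 14301/80*γ14 - 418/5*γ23 - 5793/80*γ24 + 501/8*γ34 + 11367/40*γ1234


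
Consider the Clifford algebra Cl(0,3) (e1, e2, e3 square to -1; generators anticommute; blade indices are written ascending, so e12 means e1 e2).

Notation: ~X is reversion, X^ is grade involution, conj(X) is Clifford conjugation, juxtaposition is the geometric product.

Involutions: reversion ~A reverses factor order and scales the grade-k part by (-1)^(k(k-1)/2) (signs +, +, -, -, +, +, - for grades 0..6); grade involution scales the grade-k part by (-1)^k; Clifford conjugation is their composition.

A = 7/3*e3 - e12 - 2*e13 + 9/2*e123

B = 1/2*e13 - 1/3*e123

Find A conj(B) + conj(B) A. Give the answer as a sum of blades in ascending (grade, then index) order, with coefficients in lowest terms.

first term: -5/2 - 7/6*e1 - 19/12*e2 - 1/3*e3 + 7/9*e12 + 1/2*e23
second term: -5/2 + 7/6*e1 - 19/12*e2 - 1/3*e3 + 7/9*e12 - 1/2*e23
Answer: -5 - 19/6*e2 - 2/3*e3 + 14/9*e12


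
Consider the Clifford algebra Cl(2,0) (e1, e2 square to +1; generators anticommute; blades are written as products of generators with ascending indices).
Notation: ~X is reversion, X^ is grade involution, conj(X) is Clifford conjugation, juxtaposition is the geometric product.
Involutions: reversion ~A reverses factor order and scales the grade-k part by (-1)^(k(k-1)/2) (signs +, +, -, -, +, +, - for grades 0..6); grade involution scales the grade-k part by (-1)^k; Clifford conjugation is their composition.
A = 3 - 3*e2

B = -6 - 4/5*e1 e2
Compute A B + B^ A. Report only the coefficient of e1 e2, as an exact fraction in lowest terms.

first term: -18 - 12/5*e1 + 18*e2 - 12/5*e1 e2
second term: -18 + 12/5*e1 + 18*e2 - 12/5*e1 e2
Answer: -24/5


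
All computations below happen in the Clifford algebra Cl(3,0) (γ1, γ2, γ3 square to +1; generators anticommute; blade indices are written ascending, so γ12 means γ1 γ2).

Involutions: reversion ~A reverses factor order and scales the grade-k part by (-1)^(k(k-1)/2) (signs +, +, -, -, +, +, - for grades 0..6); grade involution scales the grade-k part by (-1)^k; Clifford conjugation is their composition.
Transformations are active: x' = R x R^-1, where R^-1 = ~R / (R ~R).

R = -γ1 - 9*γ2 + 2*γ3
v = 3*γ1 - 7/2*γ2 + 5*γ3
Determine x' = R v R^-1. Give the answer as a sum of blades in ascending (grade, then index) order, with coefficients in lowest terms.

~R = -γ1 - 9*γ2 + 2*γ3, and R ~R = 86, so R^-1 = ~R / (86).
R v = 77/2 + 61/2*γ12 - 11*γ13 - 38*γ23
Answer: -335/86*γ1 - 196/43*γ2 - 138/43*γ3


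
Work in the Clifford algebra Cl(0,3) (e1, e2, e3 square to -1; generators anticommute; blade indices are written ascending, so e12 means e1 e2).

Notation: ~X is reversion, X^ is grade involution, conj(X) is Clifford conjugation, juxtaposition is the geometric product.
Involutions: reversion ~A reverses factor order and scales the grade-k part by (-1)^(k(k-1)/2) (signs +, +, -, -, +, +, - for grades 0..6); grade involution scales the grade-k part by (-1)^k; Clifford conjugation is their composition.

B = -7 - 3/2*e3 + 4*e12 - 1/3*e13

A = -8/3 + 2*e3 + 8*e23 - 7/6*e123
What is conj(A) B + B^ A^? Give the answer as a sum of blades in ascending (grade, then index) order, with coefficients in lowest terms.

first term: 47/3 + 2/3*e1 - 209/18*e2 + 68/3*e3 - 181/12*e12 - 280/9*e13 + 56*e23 + 1/6*e123
second term: 65/3 - 2/3*e1 + 209/18*e2 + 16/3*e3 - 181/12*e12 - 280/9*e13 - 56*e23 - 97/6*e123
Answer: 112/3 + 28*e3 - 181/6*e12 - 560/9*e13 - 16*e123


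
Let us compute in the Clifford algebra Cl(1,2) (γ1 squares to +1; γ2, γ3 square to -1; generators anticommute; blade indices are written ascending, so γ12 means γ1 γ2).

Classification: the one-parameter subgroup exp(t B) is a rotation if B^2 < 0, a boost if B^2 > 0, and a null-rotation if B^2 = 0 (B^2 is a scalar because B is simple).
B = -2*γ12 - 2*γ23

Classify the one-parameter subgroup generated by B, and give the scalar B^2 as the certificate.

B^2 term by term: the squares give (-2)^2*(γ12)^2 + (-2)^2*(γ23)^2 = 4*(+1) + 4*(-1) = 0 (each basis 2-blade squares to minus the product of its generators' squares); cross terms between blades sharing an index anticommute and cancel. So B^2 = 0.
Answer: null-rotation, certificate B^2 = 0. Why this suffices: the scalar 0 survives any versor conjugation, so its sign alone determines the class however B is presented.


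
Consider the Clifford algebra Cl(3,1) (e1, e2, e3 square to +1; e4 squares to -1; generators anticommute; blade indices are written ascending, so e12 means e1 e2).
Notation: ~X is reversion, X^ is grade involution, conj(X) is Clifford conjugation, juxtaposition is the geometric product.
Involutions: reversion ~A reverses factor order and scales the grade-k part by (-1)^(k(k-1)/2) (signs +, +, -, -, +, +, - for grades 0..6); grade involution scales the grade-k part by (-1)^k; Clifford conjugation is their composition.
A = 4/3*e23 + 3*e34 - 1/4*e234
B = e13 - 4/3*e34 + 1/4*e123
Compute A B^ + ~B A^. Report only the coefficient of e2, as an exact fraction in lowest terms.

first term: -4 + 1/3*e1 + 1/3*e2 + 4/3*e12 - 47/16*e14 - 16/9*e24 + 1/2*e124
second term: 4 + 1/3*e1 + 1/3*e2 + 4/3*e12 - 47/16*e14 - 16/9*e24 - 1/2*e124
Answer: 2/3


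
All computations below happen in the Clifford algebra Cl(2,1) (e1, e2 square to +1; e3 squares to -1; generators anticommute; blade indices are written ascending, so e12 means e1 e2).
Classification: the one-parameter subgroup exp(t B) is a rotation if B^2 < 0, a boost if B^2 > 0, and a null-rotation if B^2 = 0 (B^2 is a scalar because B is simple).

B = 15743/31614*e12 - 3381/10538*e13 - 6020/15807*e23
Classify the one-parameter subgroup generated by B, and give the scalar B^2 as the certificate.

B^2 term by term: the squares give (15743/31614)^2*(e12)^2 + (-3381/10538)^2*(e13)^2 + (-6020/15807)^2*(e23)^2 = 247842049/999444996*(-1) + 11431161/111049444*(+1) + 36240400/249861249*(+1) = 0 (each basis 2-blade squares to minus the product of its generators' squares); cross terms between blades sharing an index anticommute and cancel. So B^2 = 0.
Answer: null-rotation, certificate B^2 = 0. Why this suffices: the scalar 0 survives any versor conjugation, so its sign alone determines the class however B is presented.


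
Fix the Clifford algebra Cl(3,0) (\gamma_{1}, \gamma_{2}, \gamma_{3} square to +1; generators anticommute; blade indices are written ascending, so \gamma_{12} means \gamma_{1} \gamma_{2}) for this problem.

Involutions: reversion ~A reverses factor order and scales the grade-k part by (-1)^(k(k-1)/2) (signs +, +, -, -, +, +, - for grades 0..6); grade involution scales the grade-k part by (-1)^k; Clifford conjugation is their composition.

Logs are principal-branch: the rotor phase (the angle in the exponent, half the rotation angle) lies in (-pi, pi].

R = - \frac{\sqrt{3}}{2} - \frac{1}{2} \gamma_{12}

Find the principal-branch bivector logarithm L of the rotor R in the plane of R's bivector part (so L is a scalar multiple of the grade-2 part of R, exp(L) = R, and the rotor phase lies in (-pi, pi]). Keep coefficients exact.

The scalar part of R is - \frac{\sqrt{3}}{2}, and that scalar determines the rotor phase on the principal branch; recovering the unit plane as bivector-part over sine of the phase gives L = phase * plane.
Concretely: cos(phase) = - \frac{\sqrt{3}}{2} gives phase = ±\frac{5 \pi}{6}, and since phase/sin(phase) is even the sign is immaterial: L = (phase/sin(phase)) * <R>_2 = (\frac{5 \pi}{3}) * <R>_2.
Answer: - \frac{5 \pi}{6} \gamma_{12}
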